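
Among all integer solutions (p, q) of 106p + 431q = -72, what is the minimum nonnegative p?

gcd(431, 106) = 1  (431 = 4·106 + 7, 106 = 15·7 + 1, 7 = 7·1).
1 divides -72, so solutions exist.
Back-substituting, 106·(61) + 431·(-15) = 1.
Scale by -72/1 = -72: (p₀, q₀) = (-4392, 1080).
General solution: p = -4392 + 431t, q = 1080 - 106t for integer t.
p ≥ 0: smallest is -4392 mod 431 = 349 (at t = 11), with q = -86.

349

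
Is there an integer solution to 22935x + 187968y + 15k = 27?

gcd(187968, 22935) = 33  (187968 = 8×22935 + 4488, 22935 = 5×4488 + 495, 4488 = 9×495 + 33, 495 = 15×33).
gcd(33, 15) = 3.
3 divides 27, so integer solutions exist.

yes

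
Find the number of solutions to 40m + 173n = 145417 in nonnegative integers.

21

gcd(173, 40) = 1.
By Bézout, 40×(13) + 173×(-3) = 1.
One solution: (50, 829).
General: m = 50 + 173t, n = 829 - 40t.
m ≥ 0 ⇒ t ≥ 0; n ≥ 0 ⇒ t ≤ 20. So t ∈ [0, 20]: 21 solutions.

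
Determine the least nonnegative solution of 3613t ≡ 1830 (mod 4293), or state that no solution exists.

2712

gcd(4293, 3613) = 1.
1 divides 1830, so solutions exist.
By Bézout, 3613×(-524) + 4293×(441) = 1.
So 3613×(-524) ≡ 1 (mod 4293); multiply by 1830: t ≡ -958920 (mod 4293).
Smallest nonnegative: t = -958920 mod 4293 = 2712.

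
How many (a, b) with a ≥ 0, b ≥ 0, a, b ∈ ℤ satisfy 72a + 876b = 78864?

15

gcd(876, 72) = 12.
By Bézout, 72*(-12) + 876*(1) = 12.
One solution: (49, 86).
General: a = 49 + 73t, b = 86 - 6t.
a ≥ 0 ⇒ t ≥ 0; b ≥ 0 ⇒ t ≤ 14. So t ∈ [0, 14]: 15 solutions.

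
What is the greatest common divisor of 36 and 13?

1

gcd(36, 13):
  36 = 2×13 + 10
  13 = 1×10 + 3
  10 = 3×3 + 1
  3 = 3×1
so gcd(36, 13) = 1.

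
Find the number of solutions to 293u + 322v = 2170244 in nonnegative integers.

gcd(322, 293) = 1.
By Bézout, 293*(111) + 322*(-101) = 1.
One solution: (190, 6567).
General: u = 190 + 322t, v = 6567 - 293t.
u ≥ 0 ⇒ t ≥ 0; v ≥ 0 ⇒ t ≤ 22. So t ∈ [0, 22]: 23 solutions.

23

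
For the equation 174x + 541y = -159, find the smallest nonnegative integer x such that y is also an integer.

gcd(541, 174) = 1  (541 = 3×174 + 19, 174 = 9×19 + 3, 19 = 6×3 + 1, 3 = 3×1).
1 divides -159, so solutions exist.
Back-substituting, 174×(-171) + 541×(55) = 1.
Scale by -159/1 = -159: (x₀, y₀) = (27189, -8745).
General solution: x = 27189 + 541t, y = -8745 - 174t for integer t.
x ≥ 0: smallest is 27189 mod 541 = 139 (at t = -50), with y = -45.

139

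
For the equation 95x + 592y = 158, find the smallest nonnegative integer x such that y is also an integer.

226

gcd(592, 95):
  592 = 6·95 + 22
  95 = 4·22 + 7
  22 = 3·7 + 1
  7 = 7·1
so gcd(592, 95) = 1.
1 divides 158, so solutions exist.
Back-substitute for Bézout coefficients:
  1 = 22 - 3·7
  ... = 95·(-81) + 592·(13)
Scale by 158/1 = 158: (x₀, y₀) = (-12798, 2054).
General solution: x = -12798 + 592t, y = 2054 - 95t for integer t.
x ≥ 0: smallest is -12798 mod 592 = 226 (at t = 22), with y = -36.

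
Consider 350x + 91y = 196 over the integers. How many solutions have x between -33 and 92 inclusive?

gcd(350, 91):
  350 = 3·91 + 77
  91 = 1·77 + 14
  77 = 5·14 + 7
  14 = 2·7
so gcd(350, 91) = 7.
Back-substitute for Bézout coefficients:
  7 = 77 - 5·14
  ... = 350·(6) + 91·(-23)
Scale by 28: particular solution (168, -644); reduce x mod 13: (12, -44).
General solution: x = 12 + 13t, y = -44 - 50t for integer t.
-33 ≤ 12 + 13t ≤ 92 gives t ∈ [-3, 6], which is 10 values.

10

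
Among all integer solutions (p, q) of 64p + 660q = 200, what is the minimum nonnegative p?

gcd(660, 64):
  660 = 10·64 + 20
  64 = 3·20 + 4
  20 = 5·4
so gcd(660, 64) = 4.
4 divides 200, so solutions exist.
Back-substitute for Bézout coefficients:
  4 = 64 - 3·20
  ... = 64·(31) + 660·(-3)
Scale by 200/4 = 50: (p₀, q₀) = (1550, -150).
General solution: p = 1550 + 165t, q = -150 - 16t for integer t.
p ≥ 0: smallest is 1550 mod 165 = 65 (at t = -9), with q = -6.

65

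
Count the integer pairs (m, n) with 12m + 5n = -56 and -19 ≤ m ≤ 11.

6

gcd(12, 5) = 1.
By Bézout, 12·(-2) + 5·(5) = 1.
Particular solution: (2, -16).
General solution: m = 2 + 5t, n = -16 - 12t for integer t.
-19 ≤ 2 + 5t ≤ 11 gives t ∈ [-4, 1], which is 6 values.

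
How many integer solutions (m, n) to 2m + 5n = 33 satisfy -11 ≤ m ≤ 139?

gcd(5, 2) = 1.
By Bézout, 2×(-2) + 5×(1) = 1.
Particular solution: (4, 5).
General solution: m = 4 + 5t, n = 5 - 2t for integer t.
-11 ≤ 4 + 5t ≤ 139 gives t ∈ [-3, 27], which is 31 values.

31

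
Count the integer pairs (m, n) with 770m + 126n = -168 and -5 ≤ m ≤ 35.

gcd(770, 126) = 14.
By Bézout, 770·(1) + 126·(-6) = 14.
Particular solution: (6, -38).
General solution: m = 6 + 9t, n = -38 - 55t for integer t.
-5 ≤ 6 + 9t ≤ 35 gives t ∈ [-1, 3], which is 5 values.

5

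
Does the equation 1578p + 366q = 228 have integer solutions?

gcd(1578, 366) = 6  (1578 = 4·366 + 114, 366 = 3·114 + 24, 114 = 4·24 + 18, 24 = 1·18 + 6, 18 = 3·6).
6 divides 228, so integer solutions exist.

yes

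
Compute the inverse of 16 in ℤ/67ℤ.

21

gcd(67, 16) = 1.
By Bézout, 16×(21) + 67×(-5) = 1.
So 16×21 ≡ 1 (mod 67), and 21 mod 67 = 21.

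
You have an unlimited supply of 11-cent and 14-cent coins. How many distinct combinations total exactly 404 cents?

2

Need nonnegative integers with 11j + 14k = 404.
gcd(11, 14) = 1, and 11·(-5) + 14·(4) = 1.
So (j₀, k₀) = (-2020, 1616); general j = -2020 + 14t, k = 1616 - 11t.
j ≥ 0 ⇒ t ≥ 145; k ≥ 0 ⇒ t ≤ 146. That's 2 values of t.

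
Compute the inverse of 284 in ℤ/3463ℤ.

3085

gcd(3463, 284) = 1  (3463 = 12*284 + 55, 284 = 5*55 + 9, 55 = 6*9 + 1, 9 = 9*1).
Back-substituting, 284*(-378) + 3463*(31) = 1.
So 284*-378 ≡ 1 (mod 3463), and -378 mod 3463 = 3085.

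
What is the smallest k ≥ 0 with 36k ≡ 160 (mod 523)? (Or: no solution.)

295

gcd(523, 36) = 1.
1 divides 160, so solutions exist.
By Bézout, 36*(247) + 523*(-17) = 1.
So 36*(247) ≡ 1 (mod 523); multiply by 160: k ≡ 39520 (mod 523).
Smallest nonnegative: k = 39520 mod 523 = 295.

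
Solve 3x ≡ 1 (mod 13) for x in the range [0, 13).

9

gcd(13, 3):
  13 = 4×3 + 1
  3 = 3×1
so gcd(13, 3) = 1.
Back-substitute for Bézout coefficients:
  1 = 13 - 4×3
  ... = 3×(-4) + 13×(1)
So 3×-4 ≡ 1 (mod 13), and -4 mod 13 = 9.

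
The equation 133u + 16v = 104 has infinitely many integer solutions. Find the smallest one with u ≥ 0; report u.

8

gcd(133, 16):
  133 = 8·16 + 5
  16 = 3·5 + 1
  5 = 5·1
so gcd(133, 16) = 1.
1 divides 104, so solutions exist.
Back-substitute for Bézout coefficients:
  1 = 16 - 3·5
  ... = 133·(-3) + 16·(25)
Scale by 104/1 = 104: (u₀, v₀) = (-312, 2600).
General solution: u = -312 + 16t, v = 2600 - 133t for integer t.
u ≥ 0: smallest is -312 mod 16 = 8 (at t = 20), with v = -60.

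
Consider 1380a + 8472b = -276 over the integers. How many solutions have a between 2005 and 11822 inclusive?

14

gcd(8472, 1380):
  8472 = 6×1380 + 192
  1380 = 7×192 + 36
  192 = 5×36 + 12
  36 = 3×12
so gcd(8472, 1380) = 12.
Back-substitute for Bézout coefficients:
  12 = 192 - 5×36
  ... = 1380×(-221) + 8472×(36)
Scale by -23: particular solution (5083, -828); reduce a mod 706: (141, -23).
General solution: a = 141 + 706t, b = -23 - 115t for integer t.
2005 ≤ 141 + 706t ≤ 11822 gives t ∈ [3, 16], which is 14 values.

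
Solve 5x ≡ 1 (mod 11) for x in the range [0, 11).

gcd(11, 5):
  11 = 2*5 + 1
  5 = 5*1
so gcd(11, 5) = 1.
Back-substitute for Bézout coefficients:
  1 = 11 - 2*5
  ... = 5*(-2) + 11*(1)
So 5*-2 ≡ 1 (mod 11), and -2 mod 11 = 9.

9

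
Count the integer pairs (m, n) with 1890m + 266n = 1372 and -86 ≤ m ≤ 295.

gcd(1890, 266):
  1890 = 7·266 + 28
  266 = 9·28 + 14
  28 = 2·14
so gcd(1890, 266) = 14.
Back-substitute for Bézout coefficients:
  14 = 266 - 9·28
  ... = 1890·(-9) + 266·(64)
Scale by 98: particular solution (-882, 6272); reduce m mod 19: (11, -73).
General solution: m = 11 + 19t, n = -73 - 135t for integer t.
-86 ≤ 11 + 19t ≤ 295 gives t ∈ [-5, 14], which is 20 values.

20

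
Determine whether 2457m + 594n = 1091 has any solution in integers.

gcd(2457, 594) = 27.
27 does not divide 1091 (remainder 11), so no integer solutions.

no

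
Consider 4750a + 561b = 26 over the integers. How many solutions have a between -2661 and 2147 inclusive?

9

gcd(4750, 561) = 1.
By Bézout, 4750*(-182) + 561*(1541) = 1.
Particular solution: (317, -2684).
General solution: a = 317 + 561t, b = -2684 - 4750t for integer t.
-2661 ≤ 317 + 561t ≤ 2147 gives t ∈ [-5, 3], which is 9 values.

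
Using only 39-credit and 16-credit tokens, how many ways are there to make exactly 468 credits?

1

Need nonnegative integers with 39j + 16k = 468.
gcd(39, 16) = 1, and 39·(7) + 16·(-17) = 1.
So (j₀, k₀) = (3276, -7956); general j = 3276 + 16t, k = -7956 - 39t.
j ≥ 0 ⇒ t ≥ -204; k ≥ 0 ⇒ t ≤ -204. That's 1 value of t.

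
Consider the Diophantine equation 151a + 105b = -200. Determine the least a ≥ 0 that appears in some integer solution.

55

gcd(151, 105):
  151 = 1·105 + 46
  105 = 2·46 + 13
  46 = 3·13 + 7
  13 = 1·7 + 6
  7 = 1·6 + 1
  6 = 6·1
so gcd(151, 105) = 1.
1 divides -200, so solutions exist.
Back-substitute for Bézout coefficients:
  1 = 7 - 1·6
  ... = 151·(16) + 105·(-23)
Scale by -200/1 = -200: (a₀, b₀) = (-3200, 4600).
General solution: a = -3200 + 105t, b = 4600 - 151t for integer t.
a ≥ 0: smallest is -3200 mod 105 = 55 (at t = 31), with b = -81.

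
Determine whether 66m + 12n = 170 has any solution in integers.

no

gcd(66, 12) = 6  (66 = 5·12 + 6, 12 = 2·6).
6 does not divide 170 (remainder 2), so no integer solutions.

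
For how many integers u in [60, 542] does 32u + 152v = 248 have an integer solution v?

26

gcd(152, 32) = 8.
By Bézout, 32*(5) + 152*(-1) = 8.
Particular solution: (3, 1).
General solution: u = 3 + 19t, v = 1 - 4t for integer t.
60 ≤ 3 + 19t ≤ 542 gives t ∈ [3, 28], which is 26 values.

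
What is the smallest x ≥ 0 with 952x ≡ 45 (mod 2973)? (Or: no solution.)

gcd(2973, 952) = 1.
1 divides 45, so solutions exist.
By Bézout, 952·(559) + 2973·(-179) = 1.
So 952·(559) ≡ 1 (mod 2973); multiply by 45: x ≡ 25155 (mod 2973).
Smallest nonnegative: x = 25155 mod 2973 = 1371.

1371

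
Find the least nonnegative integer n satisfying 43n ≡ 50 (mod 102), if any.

gcd(102, 43):
  102 = 2×43 + 16
  43 = 2×16 + 11
  16 = 1×11 + 5
  11 = 2×5 + 1
  5 = 5×1
so gcd(102, 43) = 1.
1 divides 50, so solutions exist.
Back-substitute for Bézout coefficients:
  1 = 11 - 2×5
  ... = 43×(19) + 102×(-8)
So 43×(19) ≡ 1 (mod 102); multiply by 50: n ≡ 950 (mod 102).
Smallest nonnegative: n = 950 mod 102 = 32.

32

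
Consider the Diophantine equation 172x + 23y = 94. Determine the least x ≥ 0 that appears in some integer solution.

19

gcd(172, 23) = 1  (172 = 7*23 + 11, 23 = 2*11 + 1, 11 = 11*1).
1 divides 94, so solutions exist.
Back-substituting, 172*(-2) + 23*(15) = 1.
Scale by 94/1 = 94: (x₀, y₀) = (-188, 1410).
General solution: x = -188 + 23t, y = 1410 - 172t for integer t.
x ≥ 0: smallest is -188 mod 23 = 19 (at t = 9), with y = -138.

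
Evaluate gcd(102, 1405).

1

gcd(1405, 102) = 1  (1405 = 13*102 + 79, 102 = 1*79 + 23, 79 = 3*23 + 10, 23 = 2*10 + 3, 10 = 3*3 + 1, 3 = 3*1).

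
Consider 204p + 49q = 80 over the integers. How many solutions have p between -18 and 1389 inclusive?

29

gcd(204, 49):
  204 = 4*49 + 8
  49 = 6*8 + 1
  8 = 8*1
so gcd(204, 49) = 1.
Back-substitute for Bézout coefficients:
  1 = 49 - 6*8
  ... = 204*(-6) + 49*(25)
Scale by 80: particular solution (-480, 2000); reduce p mod 49: (10, -40).
General solution: p = 10 + 49t, q = -40 - 204t for integer t.
-18 ≤ 10 + 49t ≤ 1389 gives t ∈ [0, 28], which is 29 values.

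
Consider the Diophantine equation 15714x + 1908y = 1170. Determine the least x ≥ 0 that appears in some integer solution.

gcd(15714, 1908) = 18  (15714 = 8·1908 + 450, 1908 = 4·450 + 108, 450 = 4·108 + 18, 108 = 6·18).
18 divides 1170, so solutions exist.
Back-substituting, 15714·(17) + 1908·(-140) = 18.
Scale by 1170/18 = 65: (x₀, y₀) = (1105, -9100).
General solution: x = 1105 + 106t, y = -9100 - 873t for integer t.
x ≥ 0: smallest is 1105 mod 106 = 45 (at t = -10), with y = -370.

45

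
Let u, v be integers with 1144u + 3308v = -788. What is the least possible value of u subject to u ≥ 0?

gcd(3308, 1144):
  3308 = 2*1144 + 1020
  1144 = 1*1020 + 124
  1020 = 8*124 + 28
  124 = 4*28 + 12
  28 = 2*12 + 4
  12 = 3*4
so gcd(3308, 1144) = 4.
4 divides -788, so solutions exist.
Back-substitute for Bézout coefficients:
  4 = 28 - 2*12
  ... = 1144*(-240) + 3308*(83)
Scale by -788/4 = -197: (u₀, v₀) = (47280, -16351).
General solution: u = 47280 + 827t, v = -16351 - 286t for integer t.
u ≥ 0: smallest is 47280 mod 827 = 141 (at t = -57), with v = -49.

141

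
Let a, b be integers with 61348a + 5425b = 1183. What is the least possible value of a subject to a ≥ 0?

gcd(61348, 5425):
  61348 = 11*5425 + 1673
  5425 = 3*1673 + 406
  1673 = 4*406 + 49
  406 = 8*49 + 14
  49 = 3*14 + 7
  14 = 2*7
so gcd(61348, 5425) = 7.
7 divides 1183, so solutions exist.
Back-substitute for Bézout coefficients:
  7 = 49 - 3*14
  ... = 61348*(334) + 5425*(-3777)
Scale by 1183/7 = 169: (a₀, b₀) = (56446, -638313).
General solution: a = 56446 + 775t, b = -638313 - 8764t for integer t.
a ≥ 0: smallest is 56446 mod 775 = 646 (at t = -72), with b = -7305.

646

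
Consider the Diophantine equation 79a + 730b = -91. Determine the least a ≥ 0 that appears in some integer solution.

581

gcd(730, 79) = 1  (730 = 9×79 + 19, 79 = 4×19 + 3, 19 = 6×3 + 1, 3 = 3×1).
1 divides -91, so solutions exist.
Back-substituting, 79×(-231) + 730×(25) = 1.
Scale by -91/1 = -91: (a₀, b₀) = (21021, -2275).
General solution: a = 21021 + 730t, b = -2275 - 79t for integer t.
a ≥ 0: smallest is 21021 mod 730 = 581 (at t = -28), with b = -63.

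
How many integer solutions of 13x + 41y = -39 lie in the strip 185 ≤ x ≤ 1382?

29

gcd(41, 13) = 1.
By Bézout, 13·(19) + 41·(-6) = 1.
Particular solution: (38, -13).
General solution: x = 38 + 41t, y = -13 - 13t for integer t.
185 ≤ 38 + 41t ≤ 1382 gives t ∈ [4, 32], which is 29 values.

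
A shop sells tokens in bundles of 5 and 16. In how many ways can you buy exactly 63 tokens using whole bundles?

1

Need nonnegative integers with 5j + 16k = 63.
gcd(5, 16) = 1, and 5·(-3) + 16·(1) = 1.
So (j₀, k₀) = (-189, 63); general j = -189 + 16t, k = 63 - 5t.
j ≥ 0 ⇒ t ≥ 12; k ≥ 0 ⇒ t ≤ 12. That's 1 value of t.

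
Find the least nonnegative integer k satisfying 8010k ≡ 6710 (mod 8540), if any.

gcd(8540, 8010) = 10  (8540 = 1×8010 + 530, 8010 = 15×530 + 60, 530 = 8×60 + 50, 60 = 1×50 + 10, 50 = 5×10).
10 divides 6710, so solutions exist.
Back-substituting, 8010×(145) + 8540×(-136) = 10.
So 8010×(145) ≡ 10 (mod 8540); multiply by 671: k ≡ 97295 (mod 854).
Smallest nonnegative: k = 97295 mod 854 = 793.

793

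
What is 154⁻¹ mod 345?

289

gcd(345, 154) = 1.
By Bézout, 154*(-56) + 345*(25) = 1.
So 154*-56 ≡ 1 (mod 345), and -56 mod 345 = 289.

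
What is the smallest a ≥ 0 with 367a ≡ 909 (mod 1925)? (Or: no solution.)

gcd(1925, 367):
  1925 = 5×367 + 90
  367 = 4×90 + 7
  90 = 12×7 + 6
  7 = 1×6 + 1
  6 = 6×1
so gcd(1925, 367) = 1.
1 divides 909, so solutions exist.
Back-substitute for Bézout coefficients:
  1 = 7 - 1×6
  ... = 367×(278) + 1925×(-53)
So 367×(278) ≡ 1 (mod 1925); multiply by 909: a ≡ 252702 (mod 1925).
Smallest nonnegative: a = 252702 mod 1925 = 527.

527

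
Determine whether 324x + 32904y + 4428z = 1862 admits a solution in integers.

gcd(32904, 324) = 36.
gcd(36, 4428) = 36.
36 does not divide 1862 (remainder 26), so no integer solutions.

no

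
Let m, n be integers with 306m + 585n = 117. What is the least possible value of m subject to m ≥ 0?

gcd(585, 306):
  585 = 1*306 + 279
  306 = 1*279 + 27
  279 = 10*27 + 9
  27 = 3*9
so gcd(585, 306) = 9.
9 divides 117, so solutions exist.
Back-substitute for Bézout coefficients:
  9 = 279 - 10*27
  ... = 306*(-21) + 585*(11)
Scale by 117/9 = 13: (m₀, n₀) = (-273, 143).
General solution: m = -273 + 65t, n = 143 - 34t for integer t.
m ≥ 0: smallest is -273 mod 65 = 52 (at t = 5), with n = -27.

52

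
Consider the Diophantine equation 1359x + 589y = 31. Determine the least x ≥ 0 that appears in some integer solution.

62

gcd(1359, 589):
  1359 = 2*589 + 181
  589 = 3*181 + 46
  181 = 3*46 + 43
  46 = 1*43 + 3
  43 = 14*3 + 1
  3 = 3*1
so gcd(1359, 589) = 1.
1 divides 31, so solutions exist.
Back-substitute for Bézout coefficients:
  1 = 43 - 14*3
  ... = 1359*(192) + 589*(-443)
Scale by 31/1 = 31: (x₀, y₀) = (5952, -13733).
General solution: x = 5952 + 589t, y = -13733 - 1359t for integer t.
x ≥ 0: smallest is 5952 mod 589 = 62 (at t = -10), with y = -143.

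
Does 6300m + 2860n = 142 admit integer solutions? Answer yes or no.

gcd(6300, 2860) = 20  (6300 = 2×2860 + 580, 2860 = 4×580 + 540, 580 = 1×540 + 40, 540 = 13×40 + 20, 40 = 2×20).
20 does not divide 142 (remainder 2), so no integer solutions.

no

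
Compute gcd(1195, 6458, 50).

gcd(6458, 1195):
  6458 = 5×1195 + 483
  1195 = 2×483 + 229
  483 = 2×229 + 25
  229 = 9×25 + 4
  25 = 6×4 + 1
  4 = 4×1
so gcd(6458, 1195) = 1.
gcd(1, 50) = 1.

1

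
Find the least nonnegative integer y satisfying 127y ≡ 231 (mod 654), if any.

249

gcd(654, 127) = 1.
1 divides 231, so solutions exist.
By Bézout, 127*(103) + 654*(-20) = 1.
So 127*(103) ≡ 1 (mod 654); multiply by 231: y ≡ 23793 (mod 654).
Smallest nonnegative: y = 23793 mod 654 = 249.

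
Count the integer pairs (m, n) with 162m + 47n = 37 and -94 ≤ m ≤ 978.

gcd(162, 47) = 1  (162 = 3×47 + 21, 47 = 2×21 + 5, 21 = 4×5 + 1, 5 = 5×1).
Back-substituting, 162×(9) + 47×(-31) = 1.
Scale by 37: particular solution (333, -1147); reduce m mod 47: (4, -13).
General solution: m = 4 + 47t, n = -13 - 162t for integer t.
-94 ≤ 4 + 47t ≤ 978 gives t ∈ [-2, 20], which is 23 values.

23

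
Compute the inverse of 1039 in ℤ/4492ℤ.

gcd(4492, 1039) = 1.
By Bézout, 1039*(-869) + 4492*(201) = 1.
So 1039*-869 ≡ 1 (mod 4492), and -869 mod 4492 = 3623.

3623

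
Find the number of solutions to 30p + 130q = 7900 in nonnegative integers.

20

gcd(130, 30) = 10.
By Bézout, 30×(-4) + 130×(1) = 10.
One solution: (12, 58).
General: p = 12 + 13t, q = 58 - 3t.
p ≥ 0 ⇒ t ≥ 0; q ≥ 0 ⇒ t ≤ 19. So t ∈ [0, 19]: 20 solutions.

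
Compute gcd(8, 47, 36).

1

gcd(47, 8):
  47 = 5*8 + 7
  8 = 1*7 + 1
  7 = 7*1
so gcd(47, 8) = 1.
gcd(1, 36) = 1.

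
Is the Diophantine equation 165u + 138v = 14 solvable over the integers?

gcd(165, 138) = 3  (165 = 1*138 + 27, 138 = 5*27 + 3, 27 = 9*3).
3 does not divide 14 (remainder 2), so no integer solutions.

no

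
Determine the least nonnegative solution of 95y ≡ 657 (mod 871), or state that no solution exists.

gcd(871, 95) = 1  (871 = 9·95 + 16, 95 = 5·16 + 15, 16 = 1·15 + 1, 15 = 15·1).
1 divides 657, so solutions exist.
Back-substituting, 95·(-55) + 871·(6) = 1.
So 95·(-55) ≡ 1 (mod 871); multiply by 657: y ≡ -36135 (mod 871).
Smallest nonnegative: y = -36135 mod 871 = 447.

447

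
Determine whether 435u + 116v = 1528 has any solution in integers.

gcd(435, 116) = 29  (435 = 3·116 + 87, 116 = 1·87 + 29, 87 = 3·29).
29 does not divide 1528 (remainder 20), so no integer solutions.

no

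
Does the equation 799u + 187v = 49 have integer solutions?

gcd(799, 187) = 17.
17 does not divide 49 (remainder 15), so no integer solutions.

no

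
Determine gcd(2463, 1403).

gcd(2463, 1403):
  2463 = 1·1403 + 1060
  1403 = 1·1060 + 343
  1060 = 3·343 + 31
  343 = 11·31 + 2
  31 = 15·2 + 1
  2 = 2·1
so gcd(2463, 1403) = 1.

1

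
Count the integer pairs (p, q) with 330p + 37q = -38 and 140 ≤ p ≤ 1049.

gcd(330, 37) = 1.
By Bézout, 330×(12) + 37×(-107) = 1.
Particular solution: (25, -224).
General solution: p = 25 + 37t, q = -224 - 330t for integer t.
140 ≤ 25 + 37t ≤ 1049 gives t ∈ [4, 27], which is 24 values.

24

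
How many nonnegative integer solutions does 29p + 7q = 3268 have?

16

gcd(29, 7):
  29 = 4·7 + 1
  7 = 7·1
so gcd(29, 7) = 1.
Back-substitute for Bézout coefficients:
  1 = 29 - 4·7
  ... = 29·(1) + 7·(-4)
Scale by 3268: one solution is (3268, -13072). Reduce p mod 7: (6, 442).
General: p = 6 + 7t, q = 442 - 29t.
p ≥ 0 ⇒ t ≥ 0; q ≥ 0 ⇒ t ≤ 15. So t ∈ [0, 15]: 16 solutions.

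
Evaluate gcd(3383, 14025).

17

gcd(14025, 3383):
  14025 = 4×3383 + 493
  3383 = 6×493 + 425
  493 = 1×425 + 68
  425 = 6×68 + 17
  68 = 4×17
so gcd(14025, 3383) = 17.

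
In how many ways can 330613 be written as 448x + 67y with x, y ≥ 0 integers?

gcd(448, 67):
  448 = 6*67 + 46
  67 = 1*46 + 21
  46 = 2*21 + 4
  21 = 5*4 + 1
  4 = 4*1
so gcd(448, 67) = 1.
Back-substitute for Bézout coefficients:
  1 = 21 - 5*4
  ... = 448*(-16) + 67*(107)
Scale by 330613: one solution is (-5289808, 35375591). Reduce x mod 67: (43, 4647).
General: x = 43 + 67t, y = 4647 - 448t.
x ≥ 0 ⇒ t ≥ 0; y ≥ 0 ⇒ t ≤ 10. So t ∈ [0, 10]: 11 solutions.

11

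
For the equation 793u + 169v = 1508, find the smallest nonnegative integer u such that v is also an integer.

10

gcd(793, 169):
  793 = 4×169 + 117
  169 = 1×117 + 52
  117 = 2×52 + 13
  52 = 4×13
so gcd(793, 169) = 13.
13 divides 1508, so solutions exist.
Back-substitute for Bézout coefficients:
  13 = 117 - 2×52
  ... = 793×(3) + 169×(-14)
Scale by 1508/13 = 116: (u₀, v₀) = (348, -1624).
General solution: u = 348 + 13t, v = -1624 - 61t for integer t.
u ≥ 0: smallest is 348 mod 13 = 10 (at t = -26), with v = -38.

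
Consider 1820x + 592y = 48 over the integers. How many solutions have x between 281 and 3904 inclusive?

gcd(1820, 592):
  1820 = 3×592 + 44
  592 = 13×44 + 20
  44 = 2×20 + 4
  20 = 5×4
so gcd(1820, 592) = 4.
Back-substitute for Bézout coefficients:
  4 = 44 - 2×20
  ... = 1820×(27) + 592×(-83)
Scale by 12: particular solution (324, -996); reduce x mod 148: (28, -86).
General solution: x = 28 + 148t, y = -86 - 455t for integer t.
281 ≤ 28 + 148t ≤ 3904 gives t ∈ [2, 26], which is 25 values.

25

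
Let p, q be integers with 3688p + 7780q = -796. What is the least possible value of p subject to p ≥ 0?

gcd(7780, 3688):
  7780 = 2×3688 + 404
  3688 = 9×404 + 52
  404 = 7×52 + 40
  52 = 1×40 + 12
  40 = 3×12 + 4
  12 = 3×4
so gcd(7780, 3688) = 4.
4 divides -796, so solutions exist.
Back-substitute for Bézout coefficients:
  4 = 40 - 3×12
  ... = 3688×(-597) + 7780×(283)
Scale by -796/4 = -199: (p₀, q₀) = (118803, -56317).
General solution: p = 118803 + 1945t, q = -56317 - 922t for integer t.
p ≥ 0: smallest is 118803 mod 1945 = 158 (at t = -61), with q = -75.

158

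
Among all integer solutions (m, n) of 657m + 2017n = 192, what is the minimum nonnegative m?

1566

gcd(2017, 657) = 1.
1 divides 192, so solutions exist.
By Bézout, 657*(-307) + 2017*(100) = 1.
Scale by 192/1 = 192: (m₀, n₀) = (-58944, 19200).
General solution: m = -58944 + 2017t, n = 19200 - 657t for integer t.
m ≥ 0: smallest is -58944 mod 2017 = 1566 (at t = 30), with n = -510.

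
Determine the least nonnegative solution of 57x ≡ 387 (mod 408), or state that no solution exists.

gcd(408, 57):
  408 = 7*57 + 9
  57 = 6*9 + 3
  9 = 3*3
so gcd(408, 57) = 3.
3 divides 387, so solutions exist.
Back-substitute for Bézout coefficients:
  3 = 57 - 6*9
  ... = 57*(43) + 408*(-6)
So 57*(43) ≡ 3 (mod 408); multiply by 129: x ≡ 5547 (mod 136).
Smallest nonnegative: x = 5547 mod 136 = 107.

107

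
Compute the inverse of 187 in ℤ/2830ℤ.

2603

gcd(2830, 187):
  2830 = 15·187 + 25
  187 = 7·25 + 12
  25 = 2·12 + 1
  12 = 12·1
so gcd(2830, 187) = 1.
Back-substitute for Bézout coefficients:
  1 = 25 - 2·12
  ... = 187·(-227) + 2830·(15)
So 187·-227 ≡ 1 (mod 2830), and -227 mod 2830 = 2603.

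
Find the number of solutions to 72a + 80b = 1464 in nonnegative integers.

2

gcd(80, 72):
  80 = 1*72 + 8
  72 = 9*8
so gcd(80, 72) = 8.
Back-substitute for Bézout coefficients:
  8 = 80 - 1*72
  ... = 72*(-1) + 80*(1)
Scale by 183: one solution is (-183, 183). Reduce a mod 10: (7, 12).
General: a = 7 + 10t, b = 12 - 9t.
a ≥ 0 ⇒ t ≥ 0; b ≥ 0 ⇒ t ≤ 1. So t ∈ [0, 1]: 2 solutions.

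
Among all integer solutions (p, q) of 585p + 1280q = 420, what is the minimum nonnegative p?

132

gcd(1280, 585) = 5.
5 divides 420, so solutions exist.
By Bézout, 585×(-35) + 1280×(16) = 5.
Scale by 420/5 = 84: (p₀, q₀) = (-2940, 1344).
General solution: p = -2940 + 256t, q = 1344 - 117t for integer t.
p ≥ 0: smallest is -2940 mod 256 = 132 (at t = 12), with q = -60.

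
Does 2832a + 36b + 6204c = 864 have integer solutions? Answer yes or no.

gcd(2832, 36) = 12.
gcd(12, 6204) = 12.
12 divides 864, so integer solutions exist.

yes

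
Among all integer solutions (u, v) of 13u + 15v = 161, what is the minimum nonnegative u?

gcd(15, 13) = 1.
1 divides 161, so solutions exist.
By Bézout, 13*(7) + 15*(-6) = 1.
Scale by 161/1 = 161: (u₀, v₀) = (1127, -966).
General solution: u = 1127 + 15t, v = -966 - 13t for integer t.
u ≥ 0: smallest is 1127 mod 15 = 2 (at t = -75), with v = 9.

2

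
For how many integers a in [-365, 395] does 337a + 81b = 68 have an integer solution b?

gcd(337, 81) = 1  (337 = 4·81 + 13, 81 = 6·13 + 3, 13 = 4·3 + 1, 3 = 3·1).
Back-substituting, 337·(25) + 81·(-104) = 1.
Scale by 68: particular solution (1700, -7072); reduce a mod 81: (80, -332).
General solution: a = 80 + 81t, b = -332 - 337t for integer t.
-365 ≤ 80 + 81t ≤ 395 gives t ∈ [-5, 3], which is 9 values.

9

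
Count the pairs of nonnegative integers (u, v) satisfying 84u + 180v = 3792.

gcd(180, 84) = 12  (180 = 2·84 + 12, 84 = 7·12).
Back-substituting, 84·(-2) + 180·(1) = 12.
Scale by 316: one solution is (-632, 316). Reduce u mod 15: (13, 15).
General: u = 13 + 15t, v = 15 - 7t.
u ≥ 0 ⇒ t ≥ 0; v ≥ 0 ⇒ t ≤ 2. So t ∈ [0, 2]: 3 solutions.

3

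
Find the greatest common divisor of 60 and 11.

1

gcd(60, 11):
  60 = 5×11 + 5
  11 = 2×5 + 1
  5 = 5×1
so gcd(60, 11) = 1.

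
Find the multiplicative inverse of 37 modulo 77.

gcd(77, 37) = 1.
By Bézout, 37×(25) + 77×(-12) = 1.
So 37×25 ≡ 1 (mod 77), and 25 mod 77 = 25.

25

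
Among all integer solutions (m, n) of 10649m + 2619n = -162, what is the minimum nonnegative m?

gcd(10649, 2619):
  10649 = 4*2619 + 173
  2619 = 15*173 + 24
  173 = 7*24 + 5
  24 = 4*5 + 4
  5 = 1*4 + 1
  4 = 4*1
so gcd(10649, 2619) = 1.
1 divides -162, so solutions exist.
Back-substitute for Bézout coefficients:
  1 = 5 - 1*4
  ... = 10649*(545) + 2619*(-2216)
Scale by -162/1 = -162: (m₀, n₀) = (-88290, 358992).
General solution: m = -88290 + 2619t, n = 358992 - 10649t for integer t.
m ≥ 0: smallest is -88290 mod 2619 = 756 (at t = 34), with n = -3074.

756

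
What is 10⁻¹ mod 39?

4

gcd(39, 10) = 1.
By Bézout, 10·(4) + 39·(-1) = 1.
So 10·4 ≡ 1 (mod 39), and 4 mod 39 = 4.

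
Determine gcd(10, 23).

1

gcd(23, 10):
  23 = 2*10 + 3
  10 = 3*3 + 1
  3 = 3*1
so gcd(23, 10) = 1.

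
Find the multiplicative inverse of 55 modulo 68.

47

gcd(68, 55) = 1.
By Bézout, 55*(-21) + 68*(17) = 1.
So 55*-21 ≡ 1 (mod 68), and -21 mod 68 = 47.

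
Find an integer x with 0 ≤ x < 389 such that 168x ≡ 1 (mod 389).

gcd(389, 168) = 1.
By Bézout, 168*(44) + 389*(-19) = 1.
So 168*44 ≡ 1 (mod 389), and 44 mod 389 = 44.

44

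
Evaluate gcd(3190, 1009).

1

gcd(3190, 1009) = 1  (3190 = 3·1009 + 163, 1009 = 6·163 + 31, 163 = 5·31 + 8, 31 = 3·8 + 7, 8 = 1·7 + 1, 7 = 7·1).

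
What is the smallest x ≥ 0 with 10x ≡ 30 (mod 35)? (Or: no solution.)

gcd(35, 10) = 5.
5 divides 30, so solutions exist.
By Bézout, 10*(-3) + 35*(1) = 5.
So 10*(-3) ≡ 5 (mod 35); multiply by 6: x ≡ -18 (mod 7).
Smallest nonnegative: x = -18 mod 7 = 3.

3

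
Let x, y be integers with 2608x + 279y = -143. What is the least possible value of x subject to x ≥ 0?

220

gcd(2608, 279):
  2608 = 9×279 + 97
  279 = 2×97 + 85
  97 = 1×85 + 12
  85 = 7×12 + 1
  12 = 12×1
so gcd(2608, 279) = 1.
1 divides -143, so solutions exist.
Back-substitute for Bézout coefficients:
  1 = 85 - 7×12
  ... = 2608×(-23) + 279×(215)
Scale by -143/1 = -143: (x₀, y₀) = (3289, -30745).
General solution: x = 3289 + 279t, y = -30745 - 2608t for integer t.
x ≥ 0: smallest is 3289 mod 279 = 220 (at t = -11), with y = -2057.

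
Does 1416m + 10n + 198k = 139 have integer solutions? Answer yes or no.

no

gcd(1416, 10) = 2.
gcd(2, 198) = 2.
2 does not divide 139 (remainder 1), so no integer solutions.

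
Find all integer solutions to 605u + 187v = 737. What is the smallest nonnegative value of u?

4

gcd(605, 187) = 11  (605 = 3·187 + 44, 187 = 4·44 + 11, 44 = 4·11).
11 divides 737, so solutions exist.
Back-substituting, 605·(-4) + 187·(13) = 11.
Scale by 737/11 = 67: (u₀, v₀) = (-268, 871).
General solution: u = -268 + 17t, v = 871 - 55t for integer t.
u ≥ 0: smallest is -268 mod 17 = 4 (at t = 16), with v = -9.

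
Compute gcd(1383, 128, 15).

gcd(1383, 128) = 1.
gcd(1, 15) = 1.

1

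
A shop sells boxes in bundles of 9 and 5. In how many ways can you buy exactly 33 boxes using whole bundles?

Need nonnegative integers with 9j + 5k = 33.
gcd(9, 5) = 1, and 9·(-1) + 5·(2) = 1.
So (j₀, k₀) = (-33, 66); general j = -33 + 5t, k = 66 - 9t.
j ≥ 0 ⇒ t ≥ 7; k ≥ 0 ⇒ t ≤ 7. That's 1 value of t.

1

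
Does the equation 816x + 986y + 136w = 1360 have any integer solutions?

yes

gcd(986, 816) = 34.
gcd(34, 136) = 34.
34 divides 1360, so integer solutions exist.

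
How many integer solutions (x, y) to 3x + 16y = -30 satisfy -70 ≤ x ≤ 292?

gcd(16, 3) = 1.
By Bézout, 3·(-5) + 16·(1) = 1.
Particular solution: (6, -3).
General solution: x = 6 + 16t, y = -3 - 3t for integer t.
-70 ≤ 6 + 16t ≤ 292 gives t ∈ [-4, 17], which is 22 values.

22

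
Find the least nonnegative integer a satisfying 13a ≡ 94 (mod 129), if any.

37

gcd(129, 13) = 1  (129 = 9×13 + 12, 13 = 1×12 + 1, 12 = 12×1).
1 divides 94, so solutions exist.
Back-substituting, 13×(10) + 129×(-1) = 1.
So 13×(10) ≡ 1 (mod 129); multiply by 94: a ≡ 940 (mod 129).
Smallest nonnegative: a = 940 mod 129 = 37.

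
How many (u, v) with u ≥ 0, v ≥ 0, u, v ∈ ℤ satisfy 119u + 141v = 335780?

gcd(141, 119) = 1  (141 = 1*119 + 22, 119 = 5*22 + 9, 22 = 2*9 + 4, 9 = 2*4 + 1, 4 = 4*1).
Back-substituting, 119*(32) + 141*(-27) = 1.
Scale by 335780: one solution is (10744960, -9066060). Reduce u mod 141: (55, 2335).
General: u = 55 + 141t, v = 2335 - 119t.
u ≥ 0 ⇒ t ≥ 0; v ≥ 0 ⇒ t ≤ 19. So t ∈ [0, 19]: 20 solutions.

20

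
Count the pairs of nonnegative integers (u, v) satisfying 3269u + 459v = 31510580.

21

gcd(3269, 459):
  3269 = 7·459 + 56
  459 = 8·56 + 11
  56 = 5·11 + 1
  11 = 11·1
so gcd(3269, 459) = 1.
Back-substitute for Bézout coefficients:
  1 = 56 - 5·11
  ... = 3269·(41) + 459·(-292)
Scale by 31510580: one solution is (1291933780, -9201089360). Reduce u mod 459: (250, 66870).
General: u = 250 + 459t, v = 66870 - 3269t.
u ≥ 0 ⇒ t ≥ 0; v ≥ 0 ⇒ t ≤ 20. So t ∈ [0, 20]: 21 solutions.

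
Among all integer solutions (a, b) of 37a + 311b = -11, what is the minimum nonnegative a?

gcd(311, 37) = 1  (311 = 8*37 + 15, 37 = 2*15 + 7, 15 = 2*7 + 1, 7 = 7*1).
1 divides -11, so solutions exist.
Back-substituting, 37*(-42) + 311*(5) = 1.
Scale by -11/1 = -11: (a₀, b₀) = (462, -55).
General solution: a = 462 + 311t, b = -55 - 37t for integer t.
a ≥ 0: smallest is 462 mod 311 = 151 (at t = -1), with b = -18.

151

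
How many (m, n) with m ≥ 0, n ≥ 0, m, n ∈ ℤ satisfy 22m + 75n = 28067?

gcd(75, 22) = 1.
By Bézout, 22×(-17) + 75×(5) = 1.
One solution: (11, 371).
General: m = 11 + 75t, n = 371 - 22t.
m ≥ 0 ⇒ t ≥ 0; n ≥ 0 ⇒ t ≤ 16. So t ∈ [0, 16]: 17 solutions.

17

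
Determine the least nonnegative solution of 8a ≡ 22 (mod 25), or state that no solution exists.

gcd(25, 8) = 1  (25 = 3*8 + 1, 8 = 8*1).
1 divides 22, so solutions exist.
Back-substituting, 8*(-3) + 25*(1) = 1.
So 8*(-3) ≡ 1 (mod 25); multiply by 22: a ≡ -66 (mod 25).
Smallest nonnegative: a = -66 mod 25 = 9.

9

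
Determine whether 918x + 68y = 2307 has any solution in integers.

no

gcd(918, 68) = 34  (918 = 13×68 + 34, 68 = 2×34).
34 does not divide 2307 (remainder 29), so no integer solutions.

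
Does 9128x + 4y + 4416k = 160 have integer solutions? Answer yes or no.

gcd(9128, 4) = 4.
gcd(4, 4416) = 4.
4 divides 160, so integer solutions exist.

yes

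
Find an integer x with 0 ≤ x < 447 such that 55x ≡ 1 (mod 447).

382

gcd(447, 55):
  447 = 8·55 + 7
  55 = 7·7 + 6
  7 = 1·6 + 1
  6 = 6·1
so gcd(447, 55) = 1.
Back-substitute for Bézout coefficients:
  1 = 7 - 1·6
  ... = 55·(-65) + 447·(8)
So 55·-65 ≡ 1 (mod 447), and -65 mod 447 = 382.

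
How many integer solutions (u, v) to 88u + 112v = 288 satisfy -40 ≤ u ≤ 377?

30

gcd(112, 88):
  112 = 1*88 + 24
  88 = 3*24 + 16
  24 = 1*16 + 8
  16 = 2*8
so gcd(112, 88) = 8.
Back-substitute for Bézout coefficients:
  8 = 24 - 1*16
  ... = 88*(-5) + 112*(4)
Scale by 36: particular solution (-180, 144); reduce u mod 14: (2, 1).
General solution: u = 2 + 14t, v = 1 - 11t for integer t.
-40 ≤ 2 + 14t ≤ 377 gives t ∈ [-3, 26], which is 30 values.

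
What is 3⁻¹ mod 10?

gcd(10, 3):
  10 = 3×3 + 1
  3 = 3×1
so gcd(10, 3) = 1.
Back-substitute for Bézout coefficients:
  1 = 10 - 3×3
  ... = 3×(-3) + 10×(1)
So 3×-3 ≡ 1 (mod 10), and -3 mod 10 = 7.

7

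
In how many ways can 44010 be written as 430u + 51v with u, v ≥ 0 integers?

2

gcd(430, 51) = 1  (430 = 8×51 + 22, 51 = 2×22 + 7, 22 = 3×7 + 1, 7 = 7×1).
Back-substituting, 430×(7) + 51×(-59) = 1.
Scale by 44010: one solution is (308070, -2596590). Reduce u mod 51: (30, 610).
General: u = 30 + 51t, v = 610 - 430t.
u ≥ 0 ⇒ t ≥ 0; v ≥ 0 ⇒ t ≤ 1. So t ∈ [0, 1]: 2 solutions.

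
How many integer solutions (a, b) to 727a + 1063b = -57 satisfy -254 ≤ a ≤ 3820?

3

gcd(1063, 727) = 1.
By Bézout, 727×(174) + 1063×(-119) = 1.
Particular solution: (712, -487).
General solution: a = 712 + 1063t, b = -487 - 727t for integer t.
-254 ≤ 712 + 1063t ≤ 3820 gives t ∈ [0, 2], which is 3 values.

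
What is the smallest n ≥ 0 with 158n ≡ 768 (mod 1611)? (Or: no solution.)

168

gcd(1611, 158) = 1  (1611 = 10×158 + 31, 158 = 5×31 + 3, 31 = 10×3 + 1, 3 = 3×1).
1 divides 768, so solutions exist.
Back-substituting, 158×(-520) + 1611×(51) = 1.
So 158×(-520) ≡ 1 (mod 1611); multiply by 768: n ≡ -399360 (mod 1611).
Smallest nonnegative: n = -399360 mod 1611 = 168.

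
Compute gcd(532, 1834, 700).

gcd(1834, 532) = 14  (1834 = 3×532 + 238, 532 = 2×238 + 56, 238 = 4×56 + 14, 56 = 4×14).
gcd(14, 700) = 14.

14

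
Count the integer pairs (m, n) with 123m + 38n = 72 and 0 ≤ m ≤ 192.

5

gcd(123, 38) = 1  (123 = 3*38 + 9, 38 = 4*9 + 2, 9 = 4*2 + 1, 2 = 2*1).
Back-substituting, 123*(17) + 38*(-55) = 1.
Scale by 72: particular solution (1224, -3960); reduce m mod 38: (8, -24).
General solution: m = 8 + 38t, n = -24 - 123t for integer t.
0 ≤ 8 + 38t ≤ 192 gives t ∈ [0, 4], which is 5 values.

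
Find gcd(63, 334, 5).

1

gcd(334, 63):
  334 = 5*63 + 19
  63 = 3*19 + 6
  19 = 3*6 + 1
  6 = 6*1
so gcd(334, 63) = 1.
gcd(1, 5) = 1.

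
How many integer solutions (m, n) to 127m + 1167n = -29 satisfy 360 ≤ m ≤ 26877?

23

gcd(1167, 127):
  1167 = 9·127 + 24
  127 = 5·24 + 7
  24 = 3·7 + 3
  7 = 2·3 + 1
  3 = 3·1
so gcd(1167, 127) = 1.
Back-substitute for Bézout coefficients:
  1 = 7 - 2·3
  ... = 127·(340) + 1167·(-37)
Scale by -29: particular solution (-9860, 1073); reduce m mod 1167: (643, -70).
General solution: m = 643 + 1167t, n = -70 - 127t for integer t.
360 ≤ 643 + 1167t ≤ 26877 gives t ∈ [0, 22], which is 23 values.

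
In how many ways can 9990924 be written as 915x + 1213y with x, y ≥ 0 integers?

9

gcd(1213, 915) = 1  (1213 = 1·915 + 298, 915 = 3·298 + 21, 298 = 14·21 + 4, 21 = 5·4 + 1, 4 = 4·1).
Back-substituting, 915·(289) + 1213·(-218) = 1.
Scale by 9990924: one solution is (2887377036, -2178021432). Reduce x mod 1213: (356, 7968).
General: x = 356 + 1213t, y = 7968 - 915t.
x ≥ 0 ⇒ t ≥ 0; y ≥ 0 ⇒ t ≤ 8. So t ∈ [0, 8]: 9 solutions.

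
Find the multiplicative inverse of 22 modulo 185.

gcd(185, 22) = 1.
By Bézout, 22·(-42) + 185·(5) = 1.
So 22·-42 ≡ 1 (mod 185), and -42 mod 185 = 143.

143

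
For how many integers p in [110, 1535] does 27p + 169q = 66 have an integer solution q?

gcd(169, 27) = 1  (169 = 6×27 + 7, 27 = 3×7 + 6, 7 = 1×6 + 1, 6 = 6×1).
Back-substituting, 27×(-25) + 169×(4) = 1.
Scale by 66: particular solution (-1650, 264); reduce p mod 169: (40, -6).
General solution: p = 40 + 169t, q = -6 - 27t for integer t.
110 ≤ 40 + 169t ≤ 1535 gives t ∈ [1, 8], which is 8 values.

8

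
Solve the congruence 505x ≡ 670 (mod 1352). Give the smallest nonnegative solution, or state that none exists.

510

gcd(1352, 505):
  1352 = 2·505 + 342
  505 = 1·342 + 163
  342 = 2·163 + 16
  163 = 10·16 + 3
  16 = 5·3 + 1
  3 = 3·1
so gcd(1352, 505) = 1.
1 divides 670, so solutions exist.
Back-substitute for Bézout coefficients:
  1 = 16 - 5·3
  ... = 505·(-423) + 1352·(158)
So 505·(-423) ≡ 1 (mod 1352); multiply by 670: x ≡ -283410 (mod 1352).
Smallest nonnegative: x = -283410 mod 1352 = 510.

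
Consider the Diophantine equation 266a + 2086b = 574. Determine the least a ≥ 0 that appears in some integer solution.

10

gcd(2086, 266):
  2086 = 7×266 + 224
  266 = 1×224 + 42
  224 = 5×42 + 14
  42 = 3×14
so gcd(2086, 266) = 14.
14 divides 574, so solutions exist.
Back-substitute for Bézout coefficients:
  14 = 224 - 5×42
  ... = 266×(-47) + 2086×(6)
Scale by 574/14 = 41: (a₀, b₀) = (-1927, 246).
General solution: a = -1927 + 149t, b = 246 - 19t for integer t.
a ≥ 0: smallest is -1927 mod 149 = 10 (at t = 13), with b = -1.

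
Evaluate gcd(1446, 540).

gcd(1446, 540):
  1446 = 2*540 + 366
  540 = 1*366 + 174
  366 = 2*174 + 18
  174 = 9*18 + 12
  18 = 1*12 + 6
  12 = 2*6
so gcd(1446, 540) = 6.

6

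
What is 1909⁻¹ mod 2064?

gcd(2064, 1909) = 1.
By Bézout, 1909*(253) + 2064*(-234) = 1.
So 1909*253 ≡ 1 (mod 2064), and 253 mod 2064 = 253.

253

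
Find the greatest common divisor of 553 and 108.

gcd(553, 108) = 1  (553 = 5*108 + 13, 108 = 8*13 + 4, 13 = 3*4 + 1, 4 = 4*1).

1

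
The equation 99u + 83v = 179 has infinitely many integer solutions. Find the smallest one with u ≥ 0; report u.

gcd(99, 83) = 1  (99 = 1·83 + 16, 83 = 5·16 + 3, 16 = 5·3 + 1, 3 = 3·1).
1 divides 179, so solutions exist.
Back-substituting, 99·(26) + 83·(-31) = 1.
Scale by 179/1 = 179: (u₀, v₀) = (4654, -5549).
General solution: u = 4654 + 83t, v = -5549 - 99t for integer t.
u ≥ 0: smallest is 4654 mod 83 = 6 (at t = -56), with v = -5.

6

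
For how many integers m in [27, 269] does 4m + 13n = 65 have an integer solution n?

18

gcd(13, 4):
  13 = 3*4 + 1
  4 = 4*1
so gcd(13, 4) = 1.
Back-substitute for Bézout coefficients:
  1 = 13 - 3*4
  ... = 4*(-3) + 13*(1)
Scale by 65: particular solution (-195, 65); reduce m mod 13: (0, 5).
General solution: m = 0 + 13t, n = 5 - 4t for integer t.
27 ≤ 0 + 13t ≤ 269 gives t ∈ [3, 20], which is 18 values.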